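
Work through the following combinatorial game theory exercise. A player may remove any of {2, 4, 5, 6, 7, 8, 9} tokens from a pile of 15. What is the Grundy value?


The subtraction set is S = {2, 4, 5, 6, 7, 8, 9}.
G(k) = mex{ G(k - s) : s in S, s <= k }. We compute iteratively: G(0) = 0.
G(1) = mex({}) = 0
G(2) = mex({0}) = 1
G(3) = mex({0}) = 1
G(4) = mex({0, 1}) = 2
G(5) = mex({0, 1}) = 2
G(6) = mex({0, 1, 2}) = 3
G(7) = mex({0, 1, 2}) = 3
G(8) = mex({0, 1, 2, 3}) = 4
G(9) = mex({0, 1, 2, 3}) = 4
G(10) = mex({0, 1, 2, 3, 4}) = 5
G(11) = mex({1, 2, 3, 4}) = 0
G(12) = mex({1, 2, 3, 4, 5}) = 0
G(13) = mex({0, 2, 3, 4}) = 1
G(14) = mex({0, 2, 3, 4, 5}) = 1
G(15) = mex({0, 1, 3, 4, 5}) = 2
Therefore G(15) = 2.

2


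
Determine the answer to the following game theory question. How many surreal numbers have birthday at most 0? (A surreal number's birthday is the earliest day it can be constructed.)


Day 0: {|} = 0 is born. Count = 1.
Day n: the number of surreal numbers born by day n is 2^(n+1) - 1.
By day 0: 2^1 - 1 = 1
By day 0: 1 surreal numbers.

1


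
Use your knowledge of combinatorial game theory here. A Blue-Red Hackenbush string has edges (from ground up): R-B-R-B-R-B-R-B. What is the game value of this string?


Edges (from ground): R-B-R-B-R-B-R-B
By Berlekamp's sign-expansion rule, a Blue-Red Hackenbush stalk has the value of the surreal number whose sign sequence is the edge sequence with B -> + and R -> -.
Sign sequence: -+-+-+-+
Trace the sign expansion in the surreal number tree, starting from 0:
Edge 1: R (sign -) -> bounds (-inf, 0), value = -1
Edge 2: B (sign +) -> bounds (-1, 0), value = -1/2
Edge 3: R (sign -) -> bounds (-1, -1/2), value = -3/4
Edge 4: B (sign +) -> bounds (-3/4, -1/2), value = -5/8
Edge 5: R (sign -) -> bounds (-3/4, -5/8), value = -11/16
Edge 6: B (sign +) -> bounds (-11/16, -5/8), value = -21/32
Edge 7: R (sign -) -> bounds (-11/16, -21/32), value = -43/64
Edge 8: B (sign +) -> bounds (-43/64, -21/32), value = -85/128
Game value = -85/128

-85/128


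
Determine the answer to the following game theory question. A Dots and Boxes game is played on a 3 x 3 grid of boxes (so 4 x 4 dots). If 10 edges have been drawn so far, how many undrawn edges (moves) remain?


Grid: 3 x 3 boxes, i.e. 4 rows and 4 columns of dots.
Horizontal edges: (rows + 1) * cols = 4 * 3 = 12
Vertical edges: rows * (cols + 1) = 3 * 4 = 12
Total edges: 12 + 12 = 24
Edges drawn: 10
Remaining: 24 - 10 = 14

14


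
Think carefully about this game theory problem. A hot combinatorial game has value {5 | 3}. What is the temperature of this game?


The game is {5 | 3}, a switch {a | b} with numbers a > b.
Cooling {a | b} by t gives {a - t | b + t}, which stops being hot when a - t = b + t, i.e. at t = (a - b)/2. So the temperature of a switch is (a - b)/2.
Temperature = (Left option - Right option) / 2
= (5 - (3)) / 2
= 2 / 2
= 1

1


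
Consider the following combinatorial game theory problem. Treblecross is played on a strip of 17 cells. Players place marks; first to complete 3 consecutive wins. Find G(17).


Treblecross: place X on empty cells; 3-in-a-row wins.
Playing within two cells of an existing X lets the opponent win at once, so sensible play treats the cells i-2..i+2 around each X as dead. The player left with no safe cell loses, so this is a normal-play take-away game on strips of safe cells.
Placing X at cell i (0-indexed) of a strip of k safe cells leaves independent strips of sizes max(0, i-2) and max(0, k-i-3). Hence G(k) = mex{ G(max(0,i-2)) XOR G(max(0,k-i-3)) : 0 <= i < k }, with G(0) = 0.
G(1): splits (0,0):0^0=0 -> mex({0}) = 1
G(2): splits (0,0):0^0=0 -> mex({0}) = 1
G(3): splits (0,0):0^0=0 -> mex({0}) = 1
G(4): splits (0,1):0^1=1 (0,0):0^0=0 -> mex({0, 1}) = 2
G(5): splits (0,2):0^1=1 (0,1):0^1=1 (0,0):0^0=0 -> mex({0, 1}) = 2
G(6) = mex({1}) = 0
G(7) = mex({0, 1, 2}) = 3
G(8) = mex({0, 1, 2}) = 3
G(9) = mex({0, 2}) = 1
G(10) = mex({0, 2, 3}) = 1
G(11) = mex({0, 3}) = 1
G(12) = mex({1, 3}) = 0
G(13) = mex({0, 1, 2, 3}) = 4
G(14) = mex({0, 1, 2}) = 3
G(15) = mex({0, 1, 2}) = 3
G(16) = mex({0, 1, 2, 4}) = 3
G(17) = mex({0, 1, 3, 4}) = 2
Therefore G(17) = 2.

2


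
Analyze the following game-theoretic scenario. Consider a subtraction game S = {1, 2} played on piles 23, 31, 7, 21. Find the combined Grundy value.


Subtraction set: {1, 2}
For this subtraction set, G(n) = n mod 3 (period = max + 1 = 3).
Pile 1 (size 23): G(23) = 23 mod 3 = 2
Pile 2 (size 31): G(31) = 31 mod 3 = 1
Pile 3 (size 7): G(7) = 7 mod 3 = 1
Pile 4 (size 21): G(21) = 21 mod 3 = 0
Total Grundy value = XOR of all: 2 XOR 1 XOR 1 XOR 0 = 2

2


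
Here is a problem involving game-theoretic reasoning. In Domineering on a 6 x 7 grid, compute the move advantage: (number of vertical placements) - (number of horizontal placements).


Board is 6 x 7 (rows x cols).
Left (vertical) placements: (rows-1) * cols = 5 * 7 = 35
Right (horizontal) placements: rows * (cols-1) = 6 * 6 = 36
Advantage = Left - Right = 35 - 36 = -1

-1


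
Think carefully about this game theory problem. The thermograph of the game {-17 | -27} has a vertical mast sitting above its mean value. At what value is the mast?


Game = {-17 | -27}, a switch {a | b} with numbers a > b.
Its thermograph has left wall a - t and right wall b + t, which meet at t = (a - b)/2, where both equal (a + b)/2. So the mast (mean value) is at (a + b)/2.
Mean = (-17 + (-27))/2 = -44/2 = -22

-22


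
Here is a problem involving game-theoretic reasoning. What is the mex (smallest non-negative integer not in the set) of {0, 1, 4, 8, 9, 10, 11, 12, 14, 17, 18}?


Set = {0, 1, 4, 8, 9, 10, 11, 12, 14, 17, 18}
0 is in the set.
1 is in the set.
2 is NOT in the set. This is the mex.
mex = 2

2


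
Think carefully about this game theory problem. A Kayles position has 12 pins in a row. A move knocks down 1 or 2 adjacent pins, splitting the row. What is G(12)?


Kayles: a move removes 1 or 2 adjacent pins from a contiguous row.
Removing pins from a row of k leaves two independent rows (a, b) with a + b = k - 1 (one pin) or a + b = k - 2 (two pins); an end removal gives a = 0.
By Sprague-Grundy, G(k) = mex{ G(a) XOR G(b) } over all these splits. G(0) = 0.
G(1): splits (0,0):0^0=0 -> mex({0}) = 1
G(2): splits (0,1):0^1=1 (0,0):0^0=0 -> mex({0, 1}) = 2
G(3): splits (0,2):0^2=2 (1,1):1^1=0 (0,1):0^1=1 -> mex({0, 1, 2}) = 3
G(4): splits (0,3):0^3=3 (1,2):1^2=3 (0,2):0^2=2 (1,1):1^1=0 -> mex({0, 2, 3}) = 1
G(5): splits (0,4):0^1=1 (1,3):1^3=2 (2,2):2^2=0 (0,3):0^3=3 (1,2):1^2=3 -> mex({0, 1, 2, 3}) = 4
G(6) = mex({0, 1, 2, 4}) = 3
G(7) = mex({0, 1, 3, 4, 5}) = 2
G(8) = mex({0, 2, 3, 5, 6}) = 1
G(9) = mex({0, 1, 2, 3, 6, 7}) = 4
G(10) = mex({0, 1, 3, 4, 5, 7}) = 2
G(11) = mex({0, 1, 2, 3, 4, 5}) = 6
G(12) = mex({0, 1, 2, 3, 5, 6, 7}) = 4
Therefore G(12) = 4.

4


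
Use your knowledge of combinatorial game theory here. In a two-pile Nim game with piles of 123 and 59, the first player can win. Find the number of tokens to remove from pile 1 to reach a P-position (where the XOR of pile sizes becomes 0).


Piles: 123 and 59
Current XOR: 123 XOR 59 = 64 (non-zero, so this is an N-position).
To make the XOR zero, we need to find a move that balances the piles.
For pile 1 (size 123): target = 123 XOR 64 = 59
We reduce pile 1 from 123 to 59.
Tokens removed: 123 - 59 = 64
Verification: 59 XOR 59 = 0

64


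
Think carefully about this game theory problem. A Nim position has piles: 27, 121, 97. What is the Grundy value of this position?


We need the XOR (exclusive or) of all pile sizes.
After XOR-ing pile 1 (size 27): 0 XOR 27 = 27
After XOR-ing pile 2 (size 121): 27 XOR 121 = 98
After XOR-ing pile 3 (size 97): 98 XOR 97 = 3
The Nim-value of this position is 3.

3


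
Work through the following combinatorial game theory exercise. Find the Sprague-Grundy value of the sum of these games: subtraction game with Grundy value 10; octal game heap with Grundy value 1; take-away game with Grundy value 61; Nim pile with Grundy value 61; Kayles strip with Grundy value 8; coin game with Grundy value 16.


By the Sprague-Grundy theorem, the Grundy value of a sum of games is the XOR of individual Grundy values.
subtraction game: Grundy value = 10. Running XOR: 0 XOR 10 = 10
octal game heap: Grundy value = 1. Running XOR: 10 XOR 1 = 11
take-away game: Grundy value = 61. Running XOR: 11 XOR 61 = 54
Nim pile: Grundy value = 61. Running XOR: 54 XOR 61 = 11
Kayles strip: Grundy value = 8. Running XOR: 11 XOR 8 = 3
coin game: Grundy value = 16. Running XOR: 3 XOR 16 = 19
The combined Grundy value is 19.

19


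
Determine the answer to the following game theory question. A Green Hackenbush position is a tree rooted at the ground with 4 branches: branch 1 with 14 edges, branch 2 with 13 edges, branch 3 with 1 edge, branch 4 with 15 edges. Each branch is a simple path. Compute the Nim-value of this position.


The tree has 4 branches from the ground vertex.
In Green Hackenbush, the Nim-value of a simple path of length k is k.
Branch 1: length 14, Nim-value = 14
Branch 2: length 13, Nim-value = 13
Branch 3: length 1, Nim-value = 1
Branch 4: length 15, Nim-value = 15
Total Nim-value = XOR of all branch values:
0 XOR 14 = 14
14 XOR 13 = 3
3 XOR 1 = 2
2 XOR 15 = 13
Nim-value of the tree = 13

13


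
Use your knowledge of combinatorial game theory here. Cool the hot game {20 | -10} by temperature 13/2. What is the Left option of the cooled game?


Original game: {20 | -10} (a switch {a | b} with a > b).
Cooling by t (for t below the temperature (a - b)/2 = 15) taxes each move by t: {a | b} cooled by t is {a - t | b + t}.
Cooling amount: t = 13/2
Cooled Left option: 20 - 13/2 = 27/2
Cooled Right option: -10 + 13/2 = -7/2
Cooled game: {27/2 | -7/2}
Left option = 27/2

27/2


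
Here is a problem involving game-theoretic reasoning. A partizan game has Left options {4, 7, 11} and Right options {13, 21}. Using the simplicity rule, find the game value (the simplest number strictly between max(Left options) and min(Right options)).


Left options: {4, 7, 11}, max = 11
Right options: {13, 21}, min = 13
All options are numbers and max(Left) < min(Right), so by the simplicity theorem the value is the simplest (earliest-born) number strictly between 11 and 13.
The only integer strictly between 11 and 13 is 12.
No non-integer in the interval can be simpler: if x is a non-integer in the interval, then floor(x) or ceil(x) also lies in the interval (the interval contains an integer), and both are proper prefixes of x's sign expansion, i.e. born earlier. So the game value is 12.
Game value = 12

12


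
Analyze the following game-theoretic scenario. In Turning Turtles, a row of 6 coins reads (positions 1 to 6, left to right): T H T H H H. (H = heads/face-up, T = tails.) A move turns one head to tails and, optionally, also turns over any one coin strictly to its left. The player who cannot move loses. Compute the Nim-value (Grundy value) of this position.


Coins: T H T H H H
Key fact: a single head at position k behaves exactly like a Nim heap of size k (turning it to T and optionally flipping a coin at j < k corresponds to moving the heap from k to j, or to 0), and heads combine as a disjunctive sum (two heads at the same place would cancel, matching j XOR j = 0). So the Nim-value is the XOR of the 1-indexed positions of the heads.
Face-up positions (1-indexed): [2, 4, 5, 6]
XOR 0 with 2: 0 XOR 2 = 2
XOR 2 with 4: 2 XOR 4 = 6
XOR 6 with 5: 6 XOR 5 = 3
XOR 3 with 6: 3 XOR 6 = 5
Nim-value = 5

5


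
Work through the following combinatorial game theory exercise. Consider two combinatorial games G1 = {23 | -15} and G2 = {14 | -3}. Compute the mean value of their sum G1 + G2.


G1 = {23 | -15}, G2 = {14 | -3}
Each is a switch {a | b} with numbers a > b; its mean value is (a + b)/2, and mean value is additive over game sums: m(G1 + G2) = m(G1) + m(G2).
Mean of G1 = (23 + (-15))/2 = 8/2 = 4
Mean of G2 = (14 + (-3))/2 = 11/2 = 11/2
Mean of G1 + G2 = 4 + 11/2 = 19/2

19/2


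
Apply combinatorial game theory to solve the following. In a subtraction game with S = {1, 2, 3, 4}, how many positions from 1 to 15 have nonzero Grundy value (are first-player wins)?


Subtraction set S = {1, 2, 3, 4}, so G(n) = n mod 5.
G(n) = 0 when n is a multiple of 5.
Multiples of 5 in [1, 15]: 3
N-positions (nonzero Grundy) = 15 - 3 = 12

12


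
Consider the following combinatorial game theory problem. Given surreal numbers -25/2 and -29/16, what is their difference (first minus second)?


x = -25/2, y = -29/16
Converting to common denominator: 16
x = -200/16, y = -29/16
x - y = -25/2 - -29/16 = -171/16

-171/16


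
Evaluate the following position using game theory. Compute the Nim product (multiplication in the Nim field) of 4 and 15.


Nim multiplication is bilinear over XOR: (u XOR v) * w = (u*w) XOR (v*w).
So we split each operand into its bit components and XOR the pairwise Nim products.
4 = 4 (as XOR of powers of 2).
15 = 1 + 2 + 4 + 8 (as XOR of powers of 2).
Using the standard Nim-product table on single bits:
  2*2 = 3,   2*4 = 8,   2*8 = 12,
  4*4 = 6,   4*8 = 11,  8*8 = 13,
and  1*x = x (identity), k*l = l*k (commutative).
Pairwise Nim products:
  4 * 1 = 4
  4 * 2 = 8
  4 * 4 = 6
  4 * 8 = 11
XOR them: 4 XOR 8 XOR 6 XOR 11 = 1.
Result: 4 * 15 = 1 (in Nim).

1


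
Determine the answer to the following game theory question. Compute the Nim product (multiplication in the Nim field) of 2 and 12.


Nim multiplication is bilinear over XOR: (u XOR v) * w = (u*w) XOR (v*w).
So we split each operand into its bit components and XOR the pairwise Nim products.
2 = 2 (as XOR of powers of 2).
12 = 4 + 8 (as XOR of powers of 2).
Using the standard Nim-product table on single bits:
  2*2 = 3,   2*4 = 8,   2*8 = 12,
  4*4 = 6,   4*8 = 11,  8*8 = 13,
and  1*x = x (identity), k*l = l*k (commutative).
Pairwise Nim products:
  2 * 4 = 8
  2 * 8 = 12
XOR them: 8 XOR 12 = 4.
Result: 2 * 12 = 4 (in Nim).

4


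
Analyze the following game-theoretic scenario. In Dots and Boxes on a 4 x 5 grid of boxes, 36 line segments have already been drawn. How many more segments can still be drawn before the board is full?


Grid: 4 x 5 boxes, i.e. 5 rows and 6 columns of dots.
Horizontal edges: (rows + 1) * cols = 5 * 5 = 25
Vertical edges: rows * (cols + 1) = 4 * 6 = 24
Total edges: 25 + 24 = 49
Edges drawn: 36
Remaining: 49 - 36 = 13

13


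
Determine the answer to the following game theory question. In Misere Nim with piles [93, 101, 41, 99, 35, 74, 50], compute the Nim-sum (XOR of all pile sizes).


We need the XOR (exclusive or) of all pile sizes.
After XOR-ing pile 1 (size 93): 0 XOR 93 = 93
After XOR-ing pile 2 (size 101): 93 XOR 101 = 56
After XOR-ing pile 3 (size 41): 56 XOR 41 = 17
After XOR-ing pile 4 (size 99): 17 XOR 99 = 114
After XOR-ing pile 5 (size 35): 114 XOR 35 = 81
After XOR-ing pile 6 (size 74): 81 XOR 74 = 27
After XOR-ing pile 7 (size 50): 27 XOR 50 = 41
The Nim-value of this position is 41.

41


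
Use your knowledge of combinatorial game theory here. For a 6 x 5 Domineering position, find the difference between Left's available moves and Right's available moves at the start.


Board is 6 x 5 (rows x cols).
Left (vertical) placements: (rows-1) * cols = 5 * 5 = 25
Right (horizontal) placements: rows * (cols-1) = 6 * 4 = 24
Advantage = Left - Right = 25 - 24 = 1

1


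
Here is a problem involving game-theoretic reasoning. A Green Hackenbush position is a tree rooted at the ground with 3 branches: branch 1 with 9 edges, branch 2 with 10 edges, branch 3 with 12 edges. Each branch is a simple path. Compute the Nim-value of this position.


The tree has 3 branches from the ground vertex.
In Green Hackenbush, the Nim-value of a simple path of length k is k.
Branch 1: length 9, Nim-value = 9
Branch 2: length 10, Nim-value = 10
Branch 3: length 12, Nim-value = 12
Total Nim-value = XOR of all branch values:
0 XOR 9 = 9
9 XOR 10 = 3
3 XOR 12 = 15
Nim-value of the tree = 15

15


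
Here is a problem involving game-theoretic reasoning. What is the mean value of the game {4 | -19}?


Game = {4 | -19}, a switch {a | b} with numbers a > b.
Its thermograph has left wall a - t and right wall b + t, which meet at t = (a - b)/2, where both equal (a + b)/2. So the mast (mean value) is at (a + b)/2.
Mean = (4 + (-19))/2 = -15/2 = -15/2

-15/2


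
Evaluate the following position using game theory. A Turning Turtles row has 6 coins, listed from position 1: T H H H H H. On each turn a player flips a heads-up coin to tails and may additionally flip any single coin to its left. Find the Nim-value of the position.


Coins: T H H H H H
Key fact: a single head at position k behaves exactly like a Nim heap of size k (turning it to T and optionally flipping a coin at j < k corresponds to moving the heap from k to j, or to 0), and heads combine as a disjunctive sum (two heads at the same place would cancel, matching j XOR j = 0). So the Nim-value is the XOR of the 1-indexed positions of the heads.
Face-up positions (1-indexed): [2, 3, 4, 5, 6]
XOR 0 with 2: 0 XOR 2 = 2
XOR 2 with 3: 2 XOR 3 = 1
XOR 1 with 4: 1 XOR 4 = 5
XOR 5 with 5: 5 XOR 5 = 0
XOR 0 with 6: 0 XOR 6 = 6
Nim-value = 6

6


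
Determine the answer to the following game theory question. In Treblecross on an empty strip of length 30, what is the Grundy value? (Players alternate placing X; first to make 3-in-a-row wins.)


Treblecross: place X on empty cells; 3-in-a-row wins.
Playing within two cells of an existing X lets the opponent win at once, so sensible play treats the cells i-2..i+2 around each X as dead. The player left with no safe cell loses, so this is a normal-play take-away game on strips of safe cells.
Placing X at cell i (0-indexed) of a strip of k safe cells leaves independent strips of sizes max(0, i-2) and max(0, k-i-3). Hence G(k) = mex{ G(max(0,i-2)) XOR G(max(0,k-i-3)) : 0 <= i < k }, with G(0) = 0.
G(1): splits (0,0):0^0=0 -> mex({0}) = 1
G(2): splits (0,0):0^0=0 -> mex({0}) = 1
G(3): splits (0,0):0^0=0 -> mex({0}) = 1
G(4): splits (0,1):0^1=1 (0,0):0^0=0 -> mex({0, 1}) = 2
G(5): splits (0,2):0^1=1 (0,1):0^1=1 (0,0):0^0=0 -> mex({0, 1}) = 2
G(6) = mex({1}) = 0
G(7) = mex({0, 1, 2}) = 3
G(8) = mex({0, 1, 2}) = 3
G(9) = mex({0, 2}) = 1
G(10) = mex({0, 2, 3}) = 1
G(11) = mex({0, 3}) = 1
G(12) = mex({1, 3}) = 0
G(13) = mex({0, 1, 2, 3}) = 4
G(14) = mex({0, 1, 2}) = 3
G(15) = mex({0, 1, 2}) = 3
G(16) = mex({0, 1, 2, 4}) = 3
G(17) = mex({0, 1, 3, 4}) = 2
G(18) = mex({0, 1, 3, 4}) = 2
G(19) = mex({0, 1, 3, 5}) = 2
G(20) = mex({0, 1, 2, 3, 5}) = 4
G(21) = mex({0, 1, 2, 3, 5}) = 4
G(22) = mex({1, 2, 6}) = 0
G(23) = mex({0, 1, 2, 3, 4, 6}) = 5
G(24) = mex({0, 1, 2, 3, 4}) = 5
G(25) = mex({0, 1, 3, 4, 7}) = 2
G(26) = mex({0, 1, 3, 4, 5, 7}) = 2
G(27) = mex({0, 1, 3, 5}) = 2
G(28) = mex({0, 1, 2, 5}) = 3
G(29) = mex({0, 1, 2, 4, 5, 6}) = 3
G(30) = mex({1, 2, 4, 6}) = 0
Therefore G(30) = 0.

0


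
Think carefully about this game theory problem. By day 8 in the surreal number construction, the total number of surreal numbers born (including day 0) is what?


Day 0: {|} = 0 is born. Count = 1.
Day n: the number of surreal numbers born by day n is 2^(n+1) - 1.
By day 0: 2^1 - 1 = 1
By day 1: 2^2 - 1 = 3
By day 2: 2^3 - 1 = 7
By day 3: 2^4 - 1 = 15
By day 4: 2^5 - 1 = 31
By day 5: 2^6 - 1 = 63
By day 6: 2^7 - 1 = 127
By day 7: 2^8 - 1 = 255
By day 8: 2^9 - 1 = 511
By day 8: 511 surreal numbers.

511


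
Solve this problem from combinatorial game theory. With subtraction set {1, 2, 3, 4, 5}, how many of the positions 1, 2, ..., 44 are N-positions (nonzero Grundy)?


Subtraction set S = {1, 2, 3, 4, 5}, so G(n) = n mod 6.
G(n) = 0 when n is a multiple of 6.
Multiples of 6 in [1, 44]: 7
N-positions (nonzero Grundy) = 44 - 7 = 37

37


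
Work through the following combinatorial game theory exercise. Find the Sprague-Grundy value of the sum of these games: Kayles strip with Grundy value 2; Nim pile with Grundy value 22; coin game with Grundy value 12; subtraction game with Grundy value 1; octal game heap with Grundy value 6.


By the Sprague-Grundy theorem, the Grundy value of a sum of games is the XOR of individual Grundy values.
Kayles strip: Grundy value = 2. Running XOR: 0 XOR 2 = 2
Nim pile: Grundy value = 22. Running XOR: 2 XOR 22 = 20
coin game: Grundy value = 12. Running XOR: 20 XOR 12 = 24
subtraction game: Grundy value = 1. Running XOR: 24 XOR 1 = 25
octal game heap: Grundy value = 6. Running XOR: 25 XOR 6 = 31
The combined Grundy value is 31.

31


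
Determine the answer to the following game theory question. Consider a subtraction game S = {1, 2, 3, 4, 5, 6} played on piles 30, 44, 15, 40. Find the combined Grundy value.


Subtraction set: {1, 2, 3, 4, 5, 6}
For this subtraction set, G(n) = n mod 7 (period = max + 1 = 7).
Pile 1 (size 30): G(30) = 30 mod 7 = 2
Pile 2 (size 44): G(44) = 44 mod 7 = 2
Pile 3 (size 15): G(15) = 15 mod 7 = 1
Pile 4 (size 40): G(40) = 40 mod 7 = 5
Total Grundy value = XOR of all: 2 XOR 2 XOR 1 XOR 5 = 4

4


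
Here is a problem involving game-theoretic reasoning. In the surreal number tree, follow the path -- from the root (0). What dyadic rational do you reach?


Sign expansion: --
Rule: track bounds (lo, hi), initially (-inf, +inf). On '+', the current value becomes lo and we move to the simplest number in (value, hi): value + 1 if hi = +inf, otherwise the midpoint (value + hi)/2. On '-', the current value becomes hi and we move to value - 1 if lo = -inf, otherwise the midpoint (lo + value)/2.
Start at 0.
Step 1: sign = -, move left. Bounds: (-inf, 0). Value = -1
Step 2: sign = -, move left. Bounds: (-inf, -1). Value = -2
The surreal number with sign expansion -- is -2.

-2


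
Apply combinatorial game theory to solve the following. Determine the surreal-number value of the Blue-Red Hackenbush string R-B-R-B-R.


Edges (from ground): R-B-R-B-R
By Berlekamp's sign-expansion rule, a Blue-Red Hackenbush stalk has the value of the surreal number whose sign sequence is the edge sequence with B -> + and R -> -.
Sign sequence: -+-+-
Trace the sign expansion in the surreal number tree, starting from 0:
Edge 1: R (sign -) -> bounds (-inf, 0), value = -1
Edge 2: B (sign +) -> bounds (-1, 0), value = -1/2
Edge 3: R (sign -) -> bounds (-1, -1/2), value = -3/4
Edge 4: B (sign +) -> bounds (-3/4, -1/2), value = -5/8
Edge 5: R (sign -) -> bounds (-3/4, -5/8), value = -11/16
Game value = -11/16

-11/16


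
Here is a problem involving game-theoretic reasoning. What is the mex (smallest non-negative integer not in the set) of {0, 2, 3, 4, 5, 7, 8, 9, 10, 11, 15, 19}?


Set = {0, 2, 3, 4, 5, 7, 8, 9, 10, 11, 15, 19}
0 is in the set.
1 is NOT in the set. This is the mex.
mex = 1

1


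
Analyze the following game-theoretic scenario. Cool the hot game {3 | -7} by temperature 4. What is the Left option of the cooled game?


Original game: {3 | -7} (a switch {a | b} with a > b).
Cooling by t (for t below the temperature (a - b)/2 = 5) taxes each move by t: {a | b} cooled by t is {a - t | b + t}.
Cooling amount: t = 4
Cooled Left option: 3 - 4 = -1
Cooled Right option: -7 + 4 = -3
Cooled game: {-1 | -3}
Left option = -1

-1


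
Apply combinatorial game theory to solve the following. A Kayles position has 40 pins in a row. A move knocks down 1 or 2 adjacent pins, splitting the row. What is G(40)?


Kayles: a move removes 1 or 2 adjacent pins from a contiguous row.
Removing pins from a row of k leaves two independent rows (a, b) with a + b = k - 1 (one pin) or a + b = k - 2 (two pins); an end removal gives a = 0.
By Sprague-Grundy, G(k) = mex{ G(a) XOR G(b) } over all these splits. G(0) = 0.
G(1): splits (0,0):0^0=0 -> mex({0}) = 1
G(2): splits (0,1):0^1=1 (0,0):0^0=0 -> mex({0, 1}) = 2
G(3): splits (0,2):0^2=2 (1,1):1^1=0 (0,1):0^1=1 -> mex({0, 1, 2}) = 3
G(4): splits (0,3):0^3=3 (1,2):1^2=3 (0,2):0^2=2 (1,1):1^1=0 -> mex({0, 2, 3}) = 1
G(5): splits (0,4):0^1=1 (1,3):1^3=2 (2,2):2^2=0 (0,3):0^3=3 (1,2):1^2=3 -> mex({0, 1, 2, 3}) = 4
G(6) = mex({0, 1, 2, 4}) = 3
G(7) = mex({0, 1, 3, 4, 5}) = 2
G(8) = mex({0, 2, 3, 5, 6}) = 1
G(9) = mex({0, 1, 2, 3, 6, 7}) = 4
G(10) = mex({0, 1, 3, 4, 5, 7}) = 2
G(11) = mex({0, 1, 2, 3, 4, 5}) = 6
G(12) = mex({0, 1, 2, 3, 5, 6, 7}) = 4
G(13) = mex({0, 2, 3, 4, 6, 7}) = 1
G(14) = mex({0, 1, 4, 5, 6, 7}) = 2
G(15) = mex({0, 1, 2, 3, 4, 5, 6}) = 7
G(16) = mex({0, 2, 3, 5, 6, 7}) = 1
G(17) = mex({0, 1, 2, 3, 5, 6, 7}) = 4
G(18) = mex({0, 1, 2, 4, 5, 6}) = 3
G(19) = mex({0, 1, 3, 4, 5, 7}) = 2
G(20) = mex({0, 2, 3, 4, 5, 6, 7}) = 1
G(21) = mex({0, 1, 2, 3, 5, 6, 7}) = 4
G(22) = mex({0, 1, 2, 3, 4, 5, 7}) = 6
G(23) = mex({0, 1, 2, 3, 4, 5, 6}) = 7
G(24) = mex({0, 1, 2, 3, 5, 6, 7}) = 4
G(25) = mex({0, 2, 3, 4, 6, 7}) = 1
G(26) = mex({0, 1, 3, 4, 5, 6, 7}) = 2
G(27) = mex({0, 1, 2, 3, 4, 5, 6, 7}) = 8
G(28) = mex({0, 1, 2, 3, 4, 6, 7, 8}) = 5
G(29) = mex({0, 1, 2, 3, 5, 6, 7, 8, 9}) = 4
G(30) = mex({0, 1, 2, 3, 4, 5, 6, 9, 10}) = 7
G(31) = mex({0, 1, 3, 4, 5, 7, 10, 11}) = 2
G(32) = mex({0, 2, 3, 4, 5, 6, 7, 9, 11}) = 1
G(33) = mex({0, 1, 2, 3, 4, 5, 6, 7, 9, 12}) = 8
G(34) = mex({0, 1, 2, 3, 4, 5, 7, 8, 11, 12}) = 6
G(35) = mex({0, 1, 2, 3, 4, 5, 6, 8, 9, 10, 11}) = 7
G(36) = mex({0, 1, 2, 3, 5, 6, 7, 9, 10}) = 4
G(37) = mex({0, 2, 3, 4, 6, 7, 9, 10, 11, 12}) = 1
G(38) = mex({0, 1, 3, 4, 5, 6, 7, 9, 10, 11, 12}) = 2
G(39) = mex({0, 1, 2, 4, 5, 6, 7, 9, 10, 12, 14}) = 3
G(40) = mex({0, 2, 3, 4, 6, 7, 11, 12, 14}) = 1
Therefore G(40) = 1.

1


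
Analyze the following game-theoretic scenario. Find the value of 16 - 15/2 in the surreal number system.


x = 16, y = 15/2
Converting to common denominator: 2
x = 32/2, y = 15/2
x - y = 16 - 15/2 = 17/2

17/2


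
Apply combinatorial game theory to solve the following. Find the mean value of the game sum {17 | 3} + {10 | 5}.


G1 = {17 | 3}, G2 = {10 | 5}
Each is a switch {a | b} with numbers a > b; its mean value is (a + b)/2, and mean value is additive over game sums: m(G1 + G2) = m(G1) + m(G2).
Mean of G1 = (17 + (3))/2 = 20/2 = 10
Mean of G2 = (10 + (5))/2 = 15/2 = 15/2
Mean of G1 + G2 = 10 + 15/2 = 35/2

35/2


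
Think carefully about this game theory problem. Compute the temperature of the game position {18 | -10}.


The game is {18 | -10}, a switch {a | b} with numbers a > b.
Cooling {a | b} by t gives {a - t | b + t}, which stops being hot when a - t = b + t, i.e. at t = (a - b)/2. So the temperature of a switch is (a - b)/2.
Temperature = (Left option - Right option) / 2
= (18 - (-10)) / 2
= 28 / 2
= 14

14


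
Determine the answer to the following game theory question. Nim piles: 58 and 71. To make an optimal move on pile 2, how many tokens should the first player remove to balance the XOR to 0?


Piles: 58 and 71
Current XOR: 58 XOR 71 = 125 (non-zero, so this is an N-position).
To make the XOR zero, we need to find a move that balances the piles.
For pile 2 (size 71): target = 71 XOR 125 = 58
We reduce pile 2 from 71 to 58.
Tokens removed: 71 - 58 = 13
Verification: 58 XOR 58 = 0

13


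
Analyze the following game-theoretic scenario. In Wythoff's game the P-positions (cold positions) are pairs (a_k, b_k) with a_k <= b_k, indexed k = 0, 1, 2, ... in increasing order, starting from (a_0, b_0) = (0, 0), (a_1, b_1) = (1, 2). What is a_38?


By Wythoff's theorem, a_k = floor(k * phi) and b_k = floor(k * phi^2) = a_k + k, where phi = (1 + sqrt(5))/2 is the golden ratio.
phi = (1 + sqrt(5))/2 = 1.618034
k = 38
k * phi = 38 * 1.618034 = 61.485292
a_38 = floor(k * phi) = 61

61


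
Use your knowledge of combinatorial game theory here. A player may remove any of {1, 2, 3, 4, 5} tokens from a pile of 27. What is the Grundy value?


The subtraction set is S = {1, 2, 3, 4, 5}.
G(k) = mex{ G(k - s) : s in S, s <= k }. We compute iteratively: G(0) = 0.
G(1) = mex({0}) = 1
G(2) = mex({0, 1}) = 2
G(3) = mex({0, 1, 2}) = 3
G(4) = mex({0, 1, 2, 3}) = 4
G(5) = mex({0, 1, 2, 3, 4}) = 5
G(6) = mex({1, 2, 3, 4, 5}) = 0
G(7) = mex({0, 2, 3, 4, 5}) = 1
G(8) = mex({0, 1, 3, 4, 5}) = 2
G(9) = mex({0, 1, 2, 4, 5}) = 3
G(10) = mex({0, 1, 2, 3, 5}) = 4
Observe that G(6)..G(10) = 0, 1, 2, 3, 4 repeats G(0)..G(4) = 0, 1, 2, 3, 4.
For k >= max(S) = 5, G(k) is determined by the previous 5 values G(k-5)..G(k-1); a window of 5 consecutive values has recurred shifted by 6, so by induction G(k + 6) = G(k) for all k >= 0: the sequence is periodic from the start with period 6.
One period: G(0..5) = 0, 1, 2, 3, 4, 5.
27 mod 6 = 3, so G(27) = G(3) = 3.

3


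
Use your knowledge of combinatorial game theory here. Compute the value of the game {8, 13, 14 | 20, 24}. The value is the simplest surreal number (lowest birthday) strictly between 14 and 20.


Left options: {8, 13, 14}, max = 14
Right options: {20, 24}, min = 20
All options are numbers and max(Left) < min(Right), so by the simplicity theorem the value is the simplest (earliest-born) number strictly between 14 and 20.
Integers 15 through 19 all lie strictly between 14 and 20.
Among integers, the simplest (lowest birthday = smallest |n|; 0 is born on day 0, +-n on day n) is 15.
No non-integer in the interval can be simpler: if x is a non-integer in the interval, then floor(x) or ceil(x) also lies in the interval (the interval contains an integer), and both are proper prefixes of x's sign expansion, i.e. born earlier. So the game value is 15.
Game value = 15

15


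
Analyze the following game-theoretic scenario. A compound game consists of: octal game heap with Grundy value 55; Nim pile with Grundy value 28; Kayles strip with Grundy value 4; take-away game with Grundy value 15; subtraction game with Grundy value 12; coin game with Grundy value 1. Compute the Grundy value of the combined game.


By the Sprague-Grundy theorem, the Grundy value of a sum of games is the XOR of individual Grundy values.
octal game heap: Grundy value = 55. Running XOR: 0 XOR 55 = 55
Nim pile: Grundy value = 28. Running XOR: 55 XOR 28 = 43
Kayles strip: Grundy value = 4. Running XOR: 43 XOR 4 = 47
take-away game: Grundy value = 15. Running XOR: 47 XOR 15 = 32
subtraction game: Grundy value = 12. Running XOR: 32 XOR 12 = 44
coin game: Grundy value = 1. Running XOR: 44 XOR 1 = 45
The combined Grundy value is 45.

45


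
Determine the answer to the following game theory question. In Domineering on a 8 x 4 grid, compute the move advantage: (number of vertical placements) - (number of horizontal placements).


Board is 8 x 4 (rows x cols).
Left (vertical) placements: (rows-1) * cols = 7 * 4 = 28
Right (horizontal) placements: rows * (cols-1) = 8 * 3 = 24
Advantage = Left - Right = 28 - 24 = 4

4


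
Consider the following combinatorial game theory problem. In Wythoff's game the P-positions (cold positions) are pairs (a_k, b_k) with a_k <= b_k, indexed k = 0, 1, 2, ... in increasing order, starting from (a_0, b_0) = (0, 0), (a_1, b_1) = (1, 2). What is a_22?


By Wythoff's theorem, a_k = floor(k * phi) and b_k = floor(k * phi^2) = a_k + k, where phi = (1 + sqrt(5))/2 is the golden ratio.
phi = (1 + sqrt(5))/2 = 1.618034
k = 22
k * phi = 22 * 1.618034 = 35.596748
a_22 = floor(k * phi) = 35

35


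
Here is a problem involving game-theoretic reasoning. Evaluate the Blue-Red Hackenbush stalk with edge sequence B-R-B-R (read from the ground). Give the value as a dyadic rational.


Edges (from ground): B-R-B-R
By Berlekamp's sign-expansion rule, a Blue-Red Hackenbush stalk has the value of the surreal number whose sign sequence is the edge sequence with B -> + and R -> -.
Sign sequence: +-+-
Trace the sign expansion in the surreal number tree, starting from 0:
Edge 1: B (sign +) -> bounds (0, +inf), value = 1
Edge 2: R (sign -) -> bounds (0, 1), value = 1/2
Edge 3: B (sign +) -> bounds (1/2, 1), value = 3/4
Edge 4: R (sign -) -> bounds (1/2, 3/4), value = 5/8
Game value = 5/8

5/8


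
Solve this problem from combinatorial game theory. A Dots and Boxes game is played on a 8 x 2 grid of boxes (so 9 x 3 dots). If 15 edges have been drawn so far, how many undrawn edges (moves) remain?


Grid: 8 x 2 boxes, i.e. 9 rows and 3 columns of dots.
Horizontal edges: (rows + 1) * cols = 9 * 2 = 18
Vertical edges: rows * (cols + 1) = 8 * 3 = 24
Total edges: 18 + 24 = 42
Edges drawn: 15
Remaining: 42 - 15 = 27

27


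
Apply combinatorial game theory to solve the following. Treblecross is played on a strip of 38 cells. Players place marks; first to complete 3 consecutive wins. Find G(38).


Treblecross: place X on empty cells; 3-in-a-row wins.
Playing within two cells of an existing X lets the opponent win at once, so sensible play treats the cells i-2..i+2 around each X as dead. The player left with no safe cell loses, so this is a normal-play take-away game on strips of safe cells.
Placing X at cell i (0-indexed) of a strip of k safe cells leaves independent strips of sizes max(0, i-2) and max(0, k-i-3). Hence G(k) = mex{ G(max(0,i-2)) XOR G(max(0,k-i-3)) : 0 <= i < k }, with G(0) = 0.
G(1): splits (0,0):0^0=0 -> mex({0}) = 1
G(2): splits (0,0):0^0=0 -> mex({0}) = 1
G(3): splits (0,0):0^0=0 -> mex({0}) = 1
G(4): splits (0,1):0^1=1 (0,0):0^0=0 -> mex({0, 1}) = 2
G(5): splits (0,2):0^1=1 (0,1):0^1=1 (0,0):0^0=0 -> mex({0, 1}) = 2
G(6) = mex({1}) = 0
G(7) = mex({0, 1, 2}) = 3
G(8) = mex({0, 1, 2}) = 3
G(9) = mex({0, 2}) = 1
G(10) = mex({0, 2, 3}) = 1
G(11) = mex({0, 3}) = 1
G(12) = mex({1, 3}) = 0
G(13) = mex({0, 1, 2, 3}) = 4
G(14) = mex({0, 1, 2}) = 3
G(15) = mex({0, 1, 2}) = 3
G(16) = mex({0, 1, 2, 4}) = 3
G(17) = mex({0, 1, 3, 4}) = 2
G(18) = mex({0, 1, 3, 4}) = 2
G(19) = mex({0, 1, 3, 5}) = 2
G(20) = mex({0, 1, 2, 3, 5}) = 4
G(21) = mex({0, 1, 2, 3, 5}) = 4
G(22) = mex({1, 2, 6}) = 0
G(23) = mex({0, 1, 2, 3, 4, 6}) = 5
G(24) = mex({0, 1, 2, 3, 4}) = 5
G(25) = mex({0, 1, 3, 4, 7}) = 2
G(26) = mex({0, 1, 3, 4, 5, 7}) = 2
G(27) = mex({0, 1, 3, 5}) = 2
G(28) = mex({0, 1, 2, 5}) = 3
G(29) = mex({0, 1, 2, 4, 5, 6}) = 3
G(30) = mex({1, 2, 4, 6}) = 0
G(31) = mex({0, 1, 2, 3, 4, 6}) = 5
G(32) = mex({1, 2, 3, 4, 7}) = 0
G(33) = mex({0, 3, 7}) = 1
G(34) = mex({0, 2, 3, 5, 7}) = 1
G(35) = mex({0, 2, 3, 5, 6}) = 1
G(36) = mex({0, 1, 2, 5, 6}) = 3
G(37) = mex({0, 1, 2, 4, 5, 6}) = 3
G(38) = mex({0, 1, 2, 4}) = 3
Therefore G(38) = 3.

3


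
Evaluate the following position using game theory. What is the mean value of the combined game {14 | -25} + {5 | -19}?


G1 = {14 | -25}, G2 = {5 | -19}
Each is a switch {a | b} with numbers a > b; its mean value is (a + b)/2, and mean value is additive over game sums: m(G1 + G2) = m(G1) + m(G2).
Mean of G1 = (14 + (-25))/2 = -11/2 = -11/2
Mean of G2 = (5 + (-19))/2 = -14/2 = -7
Mean of G1 + G2 = -11/2 + -7 = -25/2

-25/2


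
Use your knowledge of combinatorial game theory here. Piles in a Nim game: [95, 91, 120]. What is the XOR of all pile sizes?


We need the XOR (exclusive or) of all pile sizes.
After XOR-ing pile 1 (size 95): 0 XOR 95 = 95
After XOR-ing pile 2 (size 91): 95 XOR 91 = 4
After XOR-ing pile 3 (size 120): 4 XOR 120 = 124
The Nim-value of this position is 124.

124


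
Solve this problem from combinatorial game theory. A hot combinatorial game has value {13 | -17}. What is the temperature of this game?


The game is {13 | -17}, a switch {a | b} with numbers a > b.
Cooling {a | b} by t gives {a - t | b + t}, which stops being hot when a - t = b + t, i.e. at t = (a - b)/2. So the temperature of a switch is (a - b)/2.
Temperature = (Left option - Right option) / 2
= (13 - (-17)) / 2
= 30 / 2
= 15

15


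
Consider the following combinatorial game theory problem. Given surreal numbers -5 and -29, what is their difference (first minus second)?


x = -5, y = -29
x - y = -5 - -29 = 24

24


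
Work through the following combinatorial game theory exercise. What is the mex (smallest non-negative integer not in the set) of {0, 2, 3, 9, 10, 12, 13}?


Set = {0, 2, 3, 9, 10, 12, 13}
0 is in the set.
1 is NOT in the set. This is the mex.
mex = 1

1


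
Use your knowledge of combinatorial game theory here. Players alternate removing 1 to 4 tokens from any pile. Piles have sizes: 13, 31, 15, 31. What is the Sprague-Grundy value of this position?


Subtraction set: {1, 2, 3, 4}
For this subtraction set, G(n) = n mod 5 (period = max + 1 = 5).
Pile 1 (size 13): G(13) = 13 mod 5 = 3
Pile 2 (size 31): G(31) = 31 mod 5 = 1
Pile 3 (size 15): G(15) = 15 mod 5 = 0
Pile 4 (size 31): G(31) = 31 mod 5 = 1
Total Grundy value = XOR of all: 3 XOR 1 XOR 0 XOR 1 = 3

3


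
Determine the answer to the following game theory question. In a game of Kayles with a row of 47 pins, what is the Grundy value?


Kayles: a move removes 1 or 2 adjacent pins from a contiguous row.
Removing pins from a row of k leaves two independent rows (a, b) with a + b = k - 1 (one pin) or a + b = k - 2 (two pins); an end removal gives a = 0.
By Sprague-Grundy, G(k) = mex{ G(a) XOR G(b) } over all these splits. G(0) = 0.
G(1): splits (0,0):0^0=0 -> mex({0}) = 1
G(2): splits (0,1):0^1=1 (0,0):0^0=0 -> mex({0, 1}) = 2
G(3): splits (0,2):0^2=2 (1,1):1^1=0 (0,1):0^1=1 -> mex({0, 1, 2}) = 3
G(4): splits (0,3):0^3=3 (1,2):1^2=3 (0,2):0^2=2 (1,1):1^1=0 -> mex({0, 2, 3}) = 1
G(5): splits (0,4):0^1=1 (1,3):1^3=2 (2,2):2^2=0 (0,3):0^3=3 (1,2):1^2=3 -> mex({0, 1, 2, 3}) = 4
G(6) = mex({0, 1, 2, 4}) = 3
G(7) = mex({0, 1, 3, 4, 5}) = 2
G(8) = mex({0, 2, 3, 5, 6}) = 1
G(9) = mex({0, 1, 2, 3, 6, 7}) = 4
G(10) = mex({0, 1, 3, 4, 5, 7}) = 2
G(11) = mex({0, 1, 2, 3, 4, 5}) = 6
G(12) = mex({0, 1, 2, 3, 5, 6, 7}) = 4
G(13) = mex({0, 2, 3, 4, 6, 7}) = 1
G(14) = mex({0, 1, 4, 5, 6, 7}) = 2
G(15) = mex({0, 1, 2, 3, 4, 5, 6}) = 7
G(16) = mex({0, 2, 3, 5, 6, 7}) = 1
G(17) = mex({0, 1, 2, 3, 5, 6, 7}) = 4
G(18) = mex({0, 1, 2, 4, 5, 6}) = 3
G(19) = mex({0, 1, 3, 4, 5, 7}) = 2
G(20) = mex({0, 2, 3, 4, 5, 6, 7}) = 1
G(21) = mex({0, 1, 2, 3, 5, 6, 7}) = 4
G(22) = mex({0, 1, 2, 3, 4, 5, 7}) = 6
G(23) = mex({0, 1, 2, 3, 4, 5, 6}) = 7
G(24) = mex({0, 1, 2, 3, 5, 6, 7}) = 4
G(25) = mex({0, 2, 3, 4, 6, 7}) = 1
G(26) = mex({0, 1, 3, 4, 5, 6, 7}) = 2
G(27) = mex({0, 1, 2, 3, 4, 5, 6, 7}) = 8
G(28) = mex({0, 1, 2, 3, 4, 6, 7, 8}) = 5
G(29) = mex({0, 1, 2, 3, 5, 6, 7, 8, 9}) = 4
G(30) = mex({0, 1, 2, 3, 4, 5, 6, 9, 10}) = 7
G(31) = mex({0, 1, 3, 4, 5, 7, 10, 11}) = 2
G(32) = mex({0, 2, 3, 4, 5, 6, 7, 9, 11}) = 1
G(33) = mex({0, 1, 2, 3, 4, 5, 6, 7, 9, 12}) = 8
G(34) = mex({0, 1, 2, 3, 4, 5, 7, 8, 11, 12}) = 6
G(35) = mex({0, 1, 2, 3, 4, 5, 6, 8, 9, 10, 11}) = 7
G(36) = mex({0, 1, 2, 3, 5, 6, 7, 9, 10}) = 4
G(37) = mex({0, 2, 3, 4, 6, 7, 9, 10, 11, 12}) = 1
G(38) = mex({0, 1, 3, 4, 5, 6, 7, 9, 10, 11, 12}) = 2
G(39) = mex({0, 1, 2, 4, 5, 6, 7, 9, 10, 12, 14}) = 3
G(40) = mex({0, 2, 3, 4, 6, 7, 11, 12, 14}) = 1
G(41) = mex({0, 1, 2, 3, 5, 6, 7, 9, 10, 11, 12}) = 4
G(42) = mex({0, 1, 2, 3, 4, 5, 6, 9, 10}) = 7
G(43) = mex({0, 1, 3, 4, 5, 7, 9, 10, 12, 15}) = 2
G(44) = mex({0, 2, 3, 4, 5, 6, 7, 9, 10, 12, 15}) = 1
G(45) = mex({0, 1, 2, 3, 4, 5, 6, 7, 9, 10, 12, 14}) = 8
G(46) = mex({0, 1, 3, 4, 5, 7, 8, 11, 12, 14}) = 2
G(47) = mex({0, 1, 2, 3, 4, 5, 6, 8, 9, 10, 11, 12}) = 7
Therefore G(47) = 7.

7


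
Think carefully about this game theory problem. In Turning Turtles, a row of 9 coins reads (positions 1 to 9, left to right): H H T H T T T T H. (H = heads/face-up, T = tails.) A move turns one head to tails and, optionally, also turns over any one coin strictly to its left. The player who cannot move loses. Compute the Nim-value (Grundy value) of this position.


Coins: H H T H T T T T H
Key fact: a single head at position k behaves exactly like a Nim heap of size k (turning it to T and optionally flipping a coin at j < k corresponds to moving the heap from k to j, or to 0), and heads combine as a disjunctive sum (two heads at the same place would cancel, matching j XOR j = 0). So the Nim-value is the XOR of the 1-indexed positions of the heads.
Face-up positions (1-indexed): [1, 2, 4, 9]
XOR 0 with 1: 0 XOR 1 = 1
XOR 1 with 2: 1 XOR 2 = 3
XOR 3 with 4: 3 XOR 4 = 7
XOR 7 with 9: 7 XOR 9 = 14
Nim-value = 14

14


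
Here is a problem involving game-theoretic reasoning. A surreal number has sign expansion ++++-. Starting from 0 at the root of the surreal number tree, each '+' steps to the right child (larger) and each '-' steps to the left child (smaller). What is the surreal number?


Sign expansion: ++++-
Rule: track bounds (lo, hi), initially (-inf, +inf). On '+', the current value becomes lo and we move to the simplest number in (value, hi): value + 1 if hi = +inf, otherwise the midpoint (value + hi)/2. On '-', the current value becomes hi and we move to value - 1 if lo = -inf, otherwise the midpoint (lo + value)/2.
Start at 0.
Step 1: sign = +, move right. Bounds: (0, +inf). Value = 1
Step 2: sign = +, move right. Bounds: (1, +inf). Value = 2
Step 3: sign = +, move right. Bounds: (2, +inf). Value = 3
Step 4: sign = +, move right. Bounds: (3, +inf). Value = 4
Step 5: sign = -, move left. Bounds: (3, 4). Value = 7/2
The surreal number with sign expansion ++++- is 7/2.

7/2
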